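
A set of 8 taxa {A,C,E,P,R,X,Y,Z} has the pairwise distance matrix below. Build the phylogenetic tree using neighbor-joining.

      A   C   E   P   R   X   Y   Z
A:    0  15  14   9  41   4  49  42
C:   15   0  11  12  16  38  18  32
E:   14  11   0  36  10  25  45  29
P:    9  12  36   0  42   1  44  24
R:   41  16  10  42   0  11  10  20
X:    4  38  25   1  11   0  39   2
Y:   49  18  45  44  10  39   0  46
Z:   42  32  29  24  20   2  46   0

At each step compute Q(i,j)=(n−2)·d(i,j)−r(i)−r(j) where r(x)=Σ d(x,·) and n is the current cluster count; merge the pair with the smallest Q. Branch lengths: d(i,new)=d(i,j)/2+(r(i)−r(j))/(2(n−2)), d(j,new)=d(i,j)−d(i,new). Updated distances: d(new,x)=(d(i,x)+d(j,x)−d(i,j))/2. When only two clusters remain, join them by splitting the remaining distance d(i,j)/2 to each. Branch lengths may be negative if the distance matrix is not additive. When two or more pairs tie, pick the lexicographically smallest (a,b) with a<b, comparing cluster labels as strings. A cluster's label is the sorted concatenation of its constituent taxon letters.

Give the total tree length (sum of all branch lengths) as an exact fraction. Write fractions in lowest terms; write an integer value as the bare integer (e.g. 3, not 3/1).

1035/16

iteration 1: select R,Y (d=10, Q=-341); attach at lengths (-41/12, 161/12); label the merged cluster RY
  updated: d(A,RY)=40, d(C,RY)=12, d(E,RY)=45/2, d(P,RY)=38, d(RY,X)=20, d(RY,Z)=28
iteration 2: select X,Z (d=2, Q=-237); attach at lengths (-57/10, 77/10); label the merged cluster XZ
  updated: d(A,XZ)=22, d(C,XZ)=34, d(E,XZ)=26, d(P,XZ)=23/2, d(RY,XZ)=23
iteration 3: select P,XZ (d=23/2, Q=-177); attach at lengths (9/2, 7); label the merged cluster PXZ
  updated: d(A,PXZ)=39/4, d(C,PXZ)=69/4, d(E,PXZ)=101/4, d(PXZ,RY)=99/4
iteration 4: select A,PXZ (d=39/4, Q=-253/2); attach at lengths (31/6, 55/12); label the merged cluster APXZ
  updated: d(APXZ,C)=45/4, d(APXZ,E)=59/4, d(APXZ,RY)=55/2
iteration 5: select APXZ,E (d=59/4, Q=-289/4); attach at lengths (139/16, 97/16); label the merged cluster AEPXZ
  updated: d(AEPXZ,C)=15/4, d(AEPXZ,RY)=141/8
iteration 6: select AEPXZ,C (d=15/4, Q=-267/8); attach at lengths (75/16, -15/16); label the merged cluster ACEPXZ
  updated: d(ACEPXZ,RY)=207/16
iteration 7: select ACEPXZ,RY (d=207/16); attach at lengths (207/32, 207/32); label the merged cluster ACEPRXYZ
final tree: ((((A:31/6,(P:9/2,(X:-57/10,Z:77/10):7):55/12):139/16,E:97/16):75/16,C:-15/16):207/32,(R:-41/12,Y:161/12):207/32)
total length: 1035/16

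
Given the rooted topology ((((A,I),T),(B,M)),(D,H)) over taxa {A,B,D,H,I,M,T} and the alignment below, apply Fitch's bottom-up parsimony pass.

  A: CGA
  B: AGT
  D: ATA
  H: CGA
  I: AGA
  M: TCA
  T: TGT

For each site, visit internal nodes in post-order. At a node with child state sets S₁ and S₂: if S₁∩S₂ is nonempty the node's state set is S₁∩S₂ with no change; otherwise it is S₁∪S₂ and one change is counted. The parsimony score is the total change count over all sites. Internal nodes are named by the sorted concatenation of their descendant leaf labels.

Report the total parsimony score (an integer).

8

[col 0] AI: children A:{C}, I:{A} ∪→ {A,C}; cost 1
[col 0] AIT: children AI:{A,C}, T:{T} ∪→ {A,C,T}; cost 1
[col 0] BM: children B:{A}, M:{T} ∪→ {A,T}; cost 1
[col 0] ABIMT: children AIT:{A,C,T}, BM:{A,T} ∩→ {A,T}; cost 0
[col 0] DH: children D:{A}, H:{C} ∪→ {A,C}; cost 1
[col 0] ABDHIMT: children ABIMT:{A,T}, DH:{A,C} ∩→ {A}; cost 0
[col 1] AI: children A:{G}, I:{G} ∩→ {G}; cost 0
[col 1] AIT: children AI:{G}, T:{G} ∩→ {G}; cost 0
[col 1] BM: children B:{G}, M:{C} ∪→ {C,G}; cost 1
[col 1] ABIMT: children AIT:{G}, BM:{C,G} ∩→ {G}; cost 0
[col 1] DH: children D:{T}, H:{G} ∪→ {G,T}; cost 1
[col 1] ABDHIMT: children ABIMT:{G}, DH:{G,T} ∩→ {G}; cost 0
[col 2] AI: children A:{A}, I:{A} ∩→ {A}; cost 0
[col 2] AIT: children AI:{A}, T:{T} ∪→ {A,T}; cost 1
[col 2] BM: children B:{T}, M:{A} ∪→ {A,T}; cost 1
[col 2] ABIMT: children AIT:{A,T}, BM:{A,T} ∩→ {A,T}; cost 0
[col 2] DH: children D:{A}, H:{A} ∩→ {A}; cost 0
[col 2] ABDHIMT: children ABIMT:{A,T}, DH:{A} ∩→ {A}; cost 0
per-site changes: [4, 2, 2]; total = 8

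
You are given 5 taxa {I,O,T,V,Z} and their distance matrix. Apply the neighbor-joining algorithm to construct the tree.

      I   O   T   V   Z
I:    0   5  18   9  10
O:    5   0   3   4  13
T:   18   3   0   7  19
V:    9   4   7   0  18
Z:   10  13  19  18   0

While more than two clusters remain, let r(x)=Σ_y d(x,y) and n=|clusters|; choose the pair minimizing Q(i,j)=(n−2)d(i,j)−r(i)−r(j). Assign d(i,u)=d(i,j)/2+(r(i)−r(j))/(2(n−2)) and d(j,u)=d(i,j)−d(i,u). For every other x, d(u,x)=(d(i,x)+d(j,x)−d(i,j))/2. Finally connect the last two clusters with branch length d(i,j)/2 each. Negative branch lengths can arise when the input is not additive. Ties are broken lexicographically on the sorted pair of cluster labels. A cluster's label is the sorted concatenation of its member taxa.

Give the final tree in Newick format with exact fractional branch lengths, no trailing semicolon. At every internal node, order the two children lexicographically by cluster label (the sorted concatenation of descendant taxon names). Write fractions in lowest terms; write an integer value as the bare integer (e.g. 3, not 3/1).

1. join I+Z (d=10, Q=-72) ⇒ IZ; edges |I|=2, |Z|=8
  updated: d(IZ,O)=4, d(IZ,T)=27/2, d(IZ,V)=17/2
2. join IZ+O (d=4, Q=-29) ⇒ IOZ; edges |IZ|=23/4, |O|=-7/4
  updated: d(IOZ,T)=25/4, d(IOZ,V)=17/4
3. join IOZ+T (d=25/4, Q=-35/2) ⇒ IOTZ; edges |IOZ|=7/4, |T|=9/2
  updated: d(IOTZ,V)=5/2
4. join IOTZ+V (d=5/2) ⇒ IOTVZ; edges |IOTZ|=5/4, |V|=5/4
final tree: ((((I:2,Z:8):23/4,O:-7/4):7/4,T:9/2):5/4,V:5/4)
total length: 91/4

((((I:2,Z:8):23/4,O:-7/4):7/4,T:9/2):5/4,V:5/4)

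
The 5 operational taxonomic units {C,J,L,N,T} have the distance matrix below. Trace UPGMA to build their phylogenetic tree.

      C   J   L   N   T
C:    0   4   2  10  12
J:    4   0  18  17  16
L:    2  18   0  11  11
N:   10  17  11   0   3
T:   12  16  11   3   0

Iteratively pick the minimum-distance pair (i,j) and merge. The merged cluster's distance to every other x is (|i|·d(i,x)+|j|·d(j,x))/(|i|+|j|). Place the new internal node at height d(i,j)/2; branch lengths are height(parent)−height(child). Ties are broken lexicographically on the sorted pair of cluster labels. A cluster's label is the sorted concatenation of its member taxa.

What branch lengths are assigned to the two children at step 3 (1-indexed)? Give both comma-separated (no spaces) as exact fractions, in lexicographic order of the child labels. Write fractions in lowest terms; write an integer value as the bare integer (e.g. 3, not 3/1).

iteration 1: select C,L (d=2); attach at lengths (1, 1); label the merged cluster CL
  updated: d(CL,J)=11, d(CL,N)=21/2, d(CL,T)=23/2
iteration 2: select N,T (d=3); attach at lengths (3/2, 3/2); label the merged cluster NT
  updated: d(CL,NT)=11, d(J,NT)=33/2
iteration 3: select CL,J (d=11); attach at lengths (9/2, 11/2); label the merged cluster CJL
  updated: d(CJL,NT)=77/6
iteration 4: select CJL,NT (d=77/6); attach at lengths (11/12, 59/12); label the merged cluster CJLNT
final tree: (((C:1,L:1):9/2,J:11/2):11/12,(N:3/2,T:3/2):59/12)
total length: 125/6

9/2,11/2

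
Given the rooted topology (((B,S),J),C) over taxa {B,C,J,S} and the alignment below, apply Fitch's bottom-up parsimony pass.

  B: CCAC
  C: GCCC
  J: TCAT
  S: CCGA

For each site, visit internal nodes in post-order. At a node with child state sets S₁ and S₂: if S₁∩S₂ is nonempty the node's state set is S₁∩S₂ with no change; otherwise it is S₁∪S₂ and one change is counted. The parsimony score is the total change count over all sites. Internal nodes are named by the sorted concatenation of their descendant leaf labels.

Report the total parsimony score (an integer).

[col 0] BS: children B:{C}, S:{C} ∩→ {C}; cost 0
[col 0] BJS: children BS:{C}, J:{T} ∪→ {C,T}; cost 1
[col 0] BCJS: children BJS:{C,T}, C:{G} ∪→ {C,G,T}; cost 1
[col 1] BS: children B:{C}, S:{C} ∩→ {C}; cost 0
[col 1] BJS: children BS:{C}, J:{C} ∩→ {C}; cost 0
[col 1] BCJS: children BJS:{C}, C:{C} ∩→ {C}; cost 0
[col 2] BS: children B:{A}, S:{G} ∪→ {A,G}; cost 1
[col 2] BJS: children BS:{A,G}, J:{A} ∩→ {A}; cost 0
[col 2] BCJS: children BJS:{A}, C:{C} ∪→ {A,C}; cost 1
[col 3] BS: children B:{C}, S:{A} ∪→ {A,C}; cost 1
[col 3] BJS: children BS:{A,C}, J:{T} ∪→ {A,C,T}; cost 1
[col 3] BCJS: children BJS:{A,C,T}, C:{C} ∩→ {C}; cost 0
per-site changes: [2, 0, 2, 2]; total = 6

6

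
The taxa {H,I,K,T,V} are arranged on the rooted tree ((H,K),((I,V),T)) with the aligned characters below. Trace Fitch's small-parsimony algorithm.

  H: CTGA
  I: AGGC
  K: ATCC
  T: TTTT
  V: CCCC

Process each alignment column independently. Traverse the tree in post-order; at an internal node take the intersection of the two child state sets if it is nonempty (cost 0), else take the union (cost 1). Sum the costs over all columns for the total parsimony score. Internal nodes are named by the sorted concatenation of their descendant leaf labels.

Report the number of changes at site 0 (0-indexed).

3

[col 0] HK: children H:{C}, K:{A} ∪→ {A,C}; cost 1
[col 0] IV: children I:{A}, V:{C} ∪→ {A,C}; cost 1
[col 0] ITV: children IV:{A,C}, T:{T} ∪→ {A,C,T}; cost 1
[col 0] HIKTV: children HK:{A,C}, ITV:{A,C,T} ∩→ {A,C}; cost 0
[col 1] HK: children H:{T}, K:{T} ∩→ {T}; cost 0
[col 1] IV: children I:{G}, V:{C} ∪→ {C,G}; cost 1
[col 1] ITV: children IV:{C,G}, T:{T} ∪→ {C,G,T}; cost 1
[col 1] HIKTV: children HK:{T}, ITV:{C,G,T} ∩→ {T}; cost 0
[col 2] HK: children H:{G}, K:{C} ∪→ {C,G}; cost 1
[col 2] IV: children I:{G}, V:{C} ∪→ {C,G}; cost 1
[col 2] ITV: children IV:{C,G}, T:{T} ∪→ {C,G,T}; cost 1
[col 2] HIKTV: children HK:{C,G}, ITV:{C,G,T} ∩→ {C,G}; cost 0
[col 3] HK: children H:{A}, K:{C} ∪→ {A,C}; cost 1
[col 3] IV: children I:{C}, V:{C} ∩→ {C}; cost 0
[col 3] ITV: children IV:{C}, T:{T} ∪→ {C,T}; cost 1
[col 3] HIKTV: children HK:{A,C}, ITV:{C,T} ∩→ {C}; cost 0
per-site changes: [3, 2, 3, 2]; total = 10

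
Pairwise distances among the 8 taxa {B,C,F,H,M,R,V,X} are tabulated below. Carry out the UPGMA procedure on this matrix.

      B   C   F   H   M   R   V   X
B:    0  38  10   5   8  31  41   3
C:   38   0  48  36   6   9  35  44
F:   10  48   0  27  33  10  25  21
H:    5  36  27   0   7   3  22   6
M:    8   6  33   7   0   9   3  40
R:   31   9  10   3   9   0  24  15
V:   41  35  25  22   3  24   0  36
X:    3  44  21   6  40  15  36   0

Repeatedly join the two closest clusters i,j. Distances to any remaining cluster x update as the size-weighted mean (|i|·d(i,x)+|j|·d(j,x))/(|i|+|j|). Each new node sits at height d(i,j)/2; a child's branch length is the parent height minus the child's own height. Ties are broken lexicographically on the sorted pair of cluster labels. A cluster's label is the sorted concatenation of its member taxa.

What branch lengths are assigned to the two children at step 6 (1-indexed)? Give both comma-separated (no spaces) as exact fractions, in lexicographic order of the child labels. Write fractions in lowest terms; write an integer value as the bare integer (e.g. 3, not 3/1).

41/4,35/4

1. join B+X (d=3) ⇒ BX; edges |B|=3/2, |X|=3/2
  updated: d(BX,C)=41, d(BX,F)=31/2, d(BX,H)=11/2, d(BX,M)=24, d(BX,R)=23, d(BX,V)=77/2
2. join H+R (d=3) ⇒ HR; edges |H|=3/2, |R|=3/2
  updated: d(BX,HR)=57/4, d(C,HR)=45/2, d(F,HR)=37/2, d(HR,M)=8, d(HR,V)=23
3. join M+V (d=3) ⇒ MV; edges |M|=3/2, |V|=3/2
  updated: d(BX,MV)=125/4, d(C,MV)=41/2, d(F,MV)=29, d(HR,MV)=31/2
4. join BX+HR (d=57/4) ⇒ BHRX; edges |BX|=45/8, |HR|=45/8
  updated: d(BHRX,C)=127/4, d(BHRX,F)=17, d(BHRX,MV)=187/8
5. join BHRX+F (d=17) ⇒ BFHRX; edges |BHRX|=11/8, |F|=17/2
  updated: d(BFHRX,C)=35, d(BFHRX,MV)=49/2
6. join C+MV (d=41/2) ⇒ CMV; edges |C|=41/4, |MV|=35/4
  updated: d(BFHRX,CMV)=28
7. join BFHRX+CMV (d=28) ⇒ BCFHMRVX; edges |BFHRX|=11/2, |CMV|=15/4
final tree: ((((B:3/2,X:3/2):45/8,(H:3/2,R:3/2):45/8):11/8,F:17/2):11/2,(C:41/4,(M:3/2,V:3/2):35/4):15/4)
total length: 467/8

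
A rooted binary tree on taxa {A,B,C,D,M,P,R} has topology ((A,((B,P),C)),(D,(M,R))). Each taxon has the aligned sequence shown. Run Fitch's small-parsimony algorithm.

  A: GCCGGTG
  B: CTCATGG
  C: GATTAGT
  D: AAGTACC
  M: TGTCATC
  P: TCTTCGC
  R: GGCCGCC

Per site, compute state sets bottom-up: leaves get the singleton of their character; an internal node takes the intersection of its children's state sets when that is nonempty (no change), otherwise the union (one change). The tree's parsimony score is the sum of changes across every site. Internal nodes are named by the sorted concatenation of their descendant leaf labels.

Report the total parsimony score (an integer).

BP@0: {C} ∪ {T} = {C,T} (union, +1)
BCP@0: {C,T} ∪ {G} = {C,G,T} (union, +1)
ABCP@0: {G} ∩ {C,G,T} = {G} (intersection, +0)
MR@0: {T} ∪ {G} = {G,T} (union, +1)
DMR@0: {A} ∪ {G,T} = {A,G,T} (union, +1)
ABCDMPR@0: {G} ∩ {A,G,T} = {G} (intersection, +0)
BP@1: {T} ∪ {C} = {C,T} (union, +1)
BCP@1: {C,T} ∪ {A} = {A,C,T} (union, +1)
ABCP@1: {C} ∩ {A,C,T} = {C} (intersection, +0)
MR@1: {G} ∩ {G} = {G} (intersection, +0)
DMR@1: {A} ∪ {G} = {A,G} (union, +1)
ABCDMPR@1: {C} ∪ {A,G} = {A,C,G} (union, +1)
BP@2: {C} ∪ {T} = {C,T} (union, +1)
BCP@2: {C,T} ∩ {T} = {T} (intersection, +0)
ABCP@2: {C} ∪ {T} = {C,T} (union, +1)
MR@2: {T} ∪ {C} = {C,T} (union, +1)
DMR@2: {G} ∪ {C,T} = {C,G,T} (union, +1)
ABCDMPR@2: {C,T} ∩ {C,G,T} = {C,T} (intersection, +0)
BP@3: {A} ∪ {T} = {A,T} (union, +1)
BCP@3: {A,T} ∩ {T} = {T} (intersection, +0)
ABCP@3: {G} ∪ {T} = {G,T} (union, +1)
MR@3: {C} ∩ {C} = {C} (intersection, +0)
DMR@3: {T} ∪ {C} = {C,T} (union, +1)
ABCDMPR@3: {G,T} ∩ {C,T} = {T} (intersection, +0)
BP@4: {T} ∪ {C} = {C,T} (union, +1)
BCP@4: {C,T} ∪ {A} = {A,C,T} (union, +1)
ABCP@4: {G} ∪ {A,C,T} = {A,C,G,T} (union, +1)
MR@4: {A} ∪ {G} = {A,G} (union, +1)
DMR@4: {A} ∩ {A,G} = {A} (intersection, +0)
ABCDMPR@4: {A,C,G,T} ∩ {A} = {A} (intersection, +0)
BP@5: {G} ∩ {G} = {G} (intersection, +0)
BCP@5: {G} ∩ {G} = {G} (intersection, +0)
ABCP@5: {T} ∪ {G} = {G,T} (union, +1)
MR@5: {T} ∪ {C} = {C,T} (union, +1)
DMR@5: {C} ∩ {C,T} = {C} (intersection, +0)
ABCDMPR@5: {G,T} ∪ {C} = {C,G,T} (union, +1)
BP@6: {G} ∪ {C} = {C,G} (union, +1)
BCP@6: {C,G} ∪ {T} = {C,G,T} (union, +1)
ABCP@6: {G} ∩ {C,G,T} = {G} (intersection, +0)
MR@6: {C} ∩ {C} = {C} (intersection, +0)
DMR@6: {C} ∩ {C} = {C} (intersection, +0)
ABCDMPR@6: {G} ∪ {C} = {C,G} (union, +1)
per-site changes: [4, 4, 4, 3, 4, 3, 3]; total = 25

25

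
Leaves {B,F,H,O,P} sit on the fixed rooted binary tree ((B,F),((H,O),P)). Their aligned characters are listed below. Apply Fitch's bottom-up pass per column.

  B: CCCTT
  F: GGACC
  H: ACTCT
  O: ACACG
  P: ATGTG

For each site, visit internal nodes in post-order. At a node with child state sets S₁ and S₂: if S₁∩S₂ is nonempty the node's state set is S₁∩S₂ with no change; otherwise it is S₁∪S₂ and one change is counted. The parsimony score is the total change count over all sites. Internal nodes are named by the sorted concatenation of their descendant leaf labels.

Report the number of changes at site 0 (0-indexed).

[col 0] BF: children B:{C}, F:{G} ∪→ {C,G}; cost 1
[col 0] HO: children H:{A}, O:{A} ∩→ {A}; cost 0
[col 0] HOP: children HO:{A}, P:{A} ∩→ {A}; cost 0
[col 0] BFHOP: children BF:{C,G}, HOP:{A} ∪→ {A,C,G}; cost 1
[col 1] BF: children B:{C}, F:{G} ∪→ {C,G}; cost 1
[col 1] HO: children H:{C}, O:{C} ∩→ {C}; cost 0
[col 1] HOP: children HO:{C}, P:{T} ∪→ {C,T}; cost 1
[col 1] BFHOP: children BF:{C,G}, HOP:{C,T} ∩→ {C}; cost 0
[col 2] BF: children B:{C}, F:{A} ∪→ {A,C}; cost 1
[col 2] HO: children H:{T}, O:{A} ∪→ {A,T}; cost 1
[col 2] HOP: children HO:{A,T}, P:{G} ∪→ {A,G,T}; cost 1
[col 2] BFHOP: children BF:{A,C}, HOP:{A,G,T} ∩→ {A}; cost 0
[col 3] BF: children B:{T}, F:{C} ∪→ {C,T}; cost 1
[col 3] HO: children H:{C}, O:{C} ∩→ {C}; cost 0
[col 3] HOP: children HO:{C}, P:{T} ∪→ {C,T}; cost 1
[col 3] BFHOP: children BF:{C,T}, HOP:{C,T} ∩→ {C,T}; cost 0
[col 4] BF: children B:{T}, F:{C} ∪→ {C,T}; cost 1
[col 4] HO: children H:{T}, O:{G} ∪→ {G,T}; cost 1
[col 4] HOP: children HO:{G,T}, P:{G} ∩→ {G}; cost 0
[col 4] BFHOP: children BF:{C,T}, HOP:{G} ∪→ {C,G,T}; cost 1
per-site changes: [2, 2, 3, 2, 3]; total = 12

2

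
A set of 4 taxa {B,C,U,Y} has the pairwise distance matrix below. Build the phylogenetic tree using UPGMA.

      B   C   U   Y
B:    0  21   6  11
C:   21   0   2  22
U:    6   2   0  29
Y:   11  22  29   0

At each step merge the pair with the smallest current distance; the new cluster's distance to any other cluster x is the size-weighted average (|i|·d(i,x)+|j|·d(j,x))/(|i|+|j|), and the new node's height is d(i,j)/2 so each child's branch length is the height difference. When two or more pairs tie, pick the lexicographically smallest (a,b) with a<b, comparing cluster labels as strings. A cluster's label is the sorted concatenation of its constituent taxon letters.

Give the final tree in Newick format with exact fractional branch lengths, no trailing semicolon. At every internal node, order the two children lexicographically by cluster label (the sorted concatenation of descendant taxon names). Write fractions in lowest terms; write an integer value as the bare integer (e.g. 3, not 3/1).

((B:11/2,Y:11/2):17/4,(C:1,U:1):35/4)

1. join C+U (d=2) ⇒ CU; edges |C|=1, |U|=1
  updated: d(B,CU)=27/2, d(CU,Y)=51/2
2. join B+Y (d=11) ⇒ BY; edges |B|=11/2, |Y|=11/2
  updated: d(BY,CU)=39/2
3. join BY+CU (d=39/2) ⇒ BCUY; edges |BY|=17/4, |CU|=35/4
final tree: ((B:11/2,Y:11/2):17/4,(C:1,U:1):35/4)
total length: 26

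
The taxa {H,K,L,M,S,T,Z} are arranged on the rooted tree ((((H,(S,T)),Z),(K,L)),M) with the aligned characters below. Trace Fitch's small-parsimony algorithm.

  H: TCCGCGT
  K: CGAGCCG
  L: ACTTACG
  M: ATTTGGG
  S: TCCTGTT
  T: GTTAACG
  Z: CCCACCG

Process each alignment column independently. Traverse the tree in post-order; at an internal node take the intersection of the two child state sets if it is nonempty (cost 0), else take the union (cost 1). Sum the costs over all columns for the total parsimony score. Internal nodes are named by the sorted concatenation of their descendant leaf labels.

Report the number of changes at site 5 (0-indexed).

ST@0: {T} ∪ {G} = {G,T} (union, +1)
HST@0: {T} ∩ {G,T} = {T} (intersection, +0)
HSTZ@0: {T} ∪ {C} = {C,T} (union, +1)
KL@0: {C} ∪ {A} = {A,C} (union, +1)
HKLSTZ@0: {C,T} ∩ {A,C} = {C} (intersection, +0)
HKLMSTZ@0: {C} ∪ {A} = {A,C} (union, +1)
ST@1: {C} ∪ {T} = {C,T} (union, +1)
HST@1: {C} ∩ {C,T} = {C} (intersection, +0)
HSTZ@1: {C} ∩ {C} = {C} (intersection, +0)
KL@1: {G} ∪ {C} = {C,G} (union, +1)
HKLSTZ@1: {C} ∩ {C,G} = {C} (intersection, +0)
HKLMSTZ@1: {C} ∪ {T} = {C,T} (union, +1)
ST@2: {C} ∪ {T} = {C,T} (union, +1)
HST@2: {C} ∩ {C,T} = {C} (intersection, +0)
HSTZ@2: {C} ∩ {C} = {C} (intersection, +0)
KL@2: {A} ∪ {T} = {A,T} (union, +1)
HKLSTZ@2: {C} ∪ {A,T} = {A,C,T} (union, +1)
HKLMSTZ@2: {A,C,T} ∩ {T} = {T} (intersection, +0)
ST@3: {T} ∪ {A} = {A,T} (union, +1)
HST@3: {G} ∪ {A,T} = {A,G,T} (union, +1)
HSTZ@3: {A,G,T} ∩ {A} = {A} (intersection, +0)
KL@3: {G} ∪ {T} = {G,T} (union, +1)
HKLSTZ@3: {A} ∪ {G,T} = {A,G,T} (union, +1)
HKLMSTZ@3: {A,G,T} ∩ {T} = {T} (intersection, +0)
ST@4: {G} ∪ {A} = {A,G} (union, +1)
HST@4: {C} ∪ {A,G} = {A,C,G} (union, +1)
HSTZ@4: {A,C,G} ∩ {C} = {C} (intersection, +0)
KL@4: {C} ∪ {A} = {A,C} (union, +1)
HKLSTZ@4: {C} ∩ {A,C} = {C} (intersection, +0)
HKLMSTZ@4: {C} ∪ {G} = {C,G} (union, +1)
ST@5: {T} ∪ {C} = {C,T} (union, +1)
HST@5: {G} ∪ {C,T} = {C,G,T} (union, +1)
HSTZ@5: {C,G,T} ∩ {C} = {C} (intersection, +0)
KL@5: {C} ∩ {C} = {C} (intersection, +0)
HKLSTZ@5: {C} ∩ {C} = {C} (intersection, +0)
HKLMSTZ@5: {C} ∪ {G} = {C,G} (union, +1)
ST@6: {T} ∪ {G} = {G,T} (union, +1)
HST@6: {T} ∩ {G,T} = {T} (intersection, +0)
HSTZ@6: {T} ∪ {G} = {G,T} (union, +1)
KL@6: {G} ∩ {G} = {G} (intersection, +0)
HKLSTZ@6: {G,T} ∩ {G} = {G} (intersection, +0)
HKLMSTZ@6: {G} ∩ {G} = {G} (intersection, +0)
per-site changes: [4, 3, 3, 4, 4, 3, 2]; total = 23

3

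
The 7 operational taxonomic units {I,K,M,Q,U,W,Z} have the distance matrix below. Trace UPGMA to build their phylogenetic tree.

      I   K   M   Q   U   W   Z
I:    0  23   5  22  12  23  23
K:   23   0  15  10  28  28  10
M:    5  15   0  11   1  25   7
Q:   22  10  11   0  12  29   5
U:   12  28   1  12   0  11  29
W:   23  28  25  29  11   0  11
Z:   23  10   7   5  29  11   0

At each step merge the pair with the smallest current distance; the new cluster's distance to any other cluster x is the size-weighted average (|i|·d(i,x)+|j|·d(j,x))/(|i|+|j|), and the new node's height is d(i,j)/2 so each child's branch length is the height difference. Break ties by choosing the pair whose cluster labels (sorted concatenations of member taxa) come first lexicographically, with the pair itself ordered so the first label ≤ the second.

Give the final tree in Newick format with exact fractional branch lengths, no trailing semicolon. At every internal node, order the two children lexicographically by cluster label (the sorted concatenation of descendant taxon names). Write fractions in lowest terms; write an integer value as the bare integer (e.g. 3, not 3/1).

(((I:17/4,(M:1/2,U:1/2):15/4):187/36,(K:5,(Q:5/2,Z:5/2):5/2):40/9):41/36,W:127/12)

step 1: merge (M,U) at d=1; branch lengths M→1/2, U→1/2; new cluster MU
  updated: d(I,MU)=17/2, d(K,MU)=43/2, d(MU,Q)=23/2, d(MU,W)=18, d(MU,Z)=18
step 2: merge (Q,Z) at d=5; branch lengths Q→5/2, Z→5/2; new cluster QZ
  updated: d(I,QZ)=45/2, d(K,QZ)=10, d(MU,QZ)=59/4, d(QZ,W)=20
step 3: merge (I,MU) at d=17/2; branch lengths I→17/4, MU→15/4; new cluster IMU
  updated: d(IMU,K)=22, d(IMU,QZ)=52/3, d(IMU,W)=59/3
step 4: merge (K,QZ) at d=10; branch lengths K→5, QZ→5/2; new cluster KQZ
  updated: d(IMU,KQZ)=170/9, d(KQZ,W)=68/3
step 5: merge (IMU,KQZ) at d=170/9; branch lengths IMU→187/36, KQZ→40/9; new cluster IKMQUZ
  updated: d(IKMQUZ,W)=127/6
step 6: merge (IKMQUZ,W) at d=127/6; branch lengths IKMQUZ→41/36, W→127/12; new cluster IKMQUWZ
final tree: (((I:17/4,(M:1/2,U:1/2):15/4):187/36,(K:5,(Q:5/2,Z:5/2):5/2):40/9):41/36,W:127/12)
total length: 1543/36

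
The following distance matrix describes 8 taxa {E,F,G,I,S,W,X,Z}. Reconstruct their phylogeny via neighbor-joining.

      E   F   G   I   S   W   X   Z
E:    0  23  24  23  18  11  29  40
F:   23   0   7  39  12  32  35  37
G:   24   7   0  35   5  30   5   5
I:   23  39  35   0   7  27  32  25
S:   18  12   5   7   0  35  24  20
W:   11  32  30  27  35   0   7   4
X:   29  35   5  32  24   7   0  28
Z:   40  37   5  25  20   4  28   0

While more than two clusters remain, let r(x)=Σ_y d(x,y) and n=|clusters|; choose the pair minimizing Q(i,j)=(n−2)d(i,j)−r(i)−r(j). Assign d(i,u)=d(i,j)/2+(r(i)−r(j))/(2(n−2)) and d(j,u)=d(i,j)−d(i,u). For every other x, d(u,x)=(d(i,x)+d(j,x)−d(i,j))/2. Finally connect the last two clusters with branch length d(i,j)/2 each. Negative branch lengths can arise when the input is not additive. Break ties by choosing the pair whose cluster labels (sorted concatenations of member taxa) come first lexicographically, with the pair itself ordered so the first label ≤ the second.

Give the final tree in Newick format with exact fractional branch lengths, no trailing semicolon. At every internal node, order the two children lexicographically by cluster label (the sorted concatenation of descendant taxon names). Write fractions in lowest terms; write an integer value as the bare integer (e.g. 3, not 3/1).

(((E:333/32,(I:207/20,S:-67/20):211/32):111/32,(F:159/16,G:-47/16):189/32):155/64,((W:11/12,Z:37/12):167/24,X:205/24):155/64)

iteration 1: select W,Z (d=4, Q=-281); attach at lengths (11/12, 37/12); label the merged cluster WZ
  updated: d(E,WZ)=47/2, d(F,WZ)=65/2, d(G,WZ)=31/2, d(I,WZ)=24, d(S,WZ)=51/2, d(WZ,X)=31/2
iteration 2: select I,S (d=7, Q=-433/2); attach at lengths (207/20, -67/20); label the merged cluster IS
  updated: d(E,IS)=17, d(F,IS)=22, d(G,IS)=33/2, d(IS,WZ)=85/4, d(IS,X)=49/2
iteration 3: select F,G (d=7, Q=-319/2); attach at lengths (159/16, -47/16); label the merged cluster FG
  updated: d(E,FG)=20, d(FG,IS)=63/4, d(FG,WZ)=41/2, d(FG,X)=33/2
iteration 4: select WZ,X (d=31/2, Q=-479/4); attach at lengths (167/24, 205/24); label the merged cluster WXZ
  updated: d(E,WXZ)=37/2, d(FG,WXZ)=43/4, d(IS,WXZ)=121/8
iteration 5: select E,IS (d=17, Q=-555/8); attach at lengths (333/32, 211/32); label the merged cluster EIS
  updated: d(EIS,FG)=75/8, d(EIS,WXZ)=133/16
iteration 6: select EIS,FG (d=75/8, Q=-455/16); attach at lengths (111/32, 189/32); label the merged cluster EFGIS
  updated: d(EFGIS,WXZ)=155/32
iteration 7: select EFGIS,WXZ (d=155/32); attach at lengths (155/64, 155/64); label the merged cluster EFGISWXZ
final tree: (((E:333/32,(I:207/20,S:-67/20):211/32):111/32,(F:159/16,G:-47/16):189/32):155/64,((W:11/12,Z:37/12):167/24,X:205/24):155/64)
total length: 2071/32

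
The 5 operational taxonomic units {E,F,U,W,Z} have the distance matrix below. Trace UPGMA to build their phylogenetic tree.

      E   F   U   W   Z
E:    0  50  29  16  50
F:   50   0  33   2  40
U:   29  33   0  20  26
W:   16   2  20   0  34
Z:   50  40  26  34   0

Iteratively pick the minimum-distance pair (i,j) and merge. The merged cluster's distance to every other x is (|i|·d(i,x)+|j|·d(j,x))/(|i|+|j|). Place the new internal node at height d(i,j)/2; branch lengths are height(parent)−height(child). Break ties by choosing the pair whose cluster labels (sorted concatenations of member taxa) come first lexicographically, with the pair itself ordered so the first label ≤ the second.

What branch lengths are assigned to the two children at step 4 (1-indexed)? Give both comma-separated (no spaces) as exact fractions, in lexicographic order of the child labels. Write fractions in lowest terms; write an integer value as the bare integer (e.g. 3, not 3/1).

step 1: merge (F,W) at d=2; branch lengths F→1, W→1; new cluster FW
  updated: d(E,FW)=33, d(FW,U)=53/2, d(FW,Z)=37
step 2: merge (U,Z) at d=26; branch lengths U→13, Z→13; new cluster UZ
  updated: d(E,UZ)=79/2, d(FW,UZ)=127/4
step 3: merge (FW,UZ) at d=127/4; branch lengths FW→119/8, UZ→23/8; new cluster FUWZ
  updated: d(E,FUWZ)=145/4
step 4: merge (E,FUWZ) at d=145/4; branch lengths E→145/8, FUWZ→9/4; new cluster EFUWZ
final tree: (E:145/8,((F:1,W:1):119/8,(U:13,Z:13):23/8):9/4)
total length: 529/8

145/8,9/4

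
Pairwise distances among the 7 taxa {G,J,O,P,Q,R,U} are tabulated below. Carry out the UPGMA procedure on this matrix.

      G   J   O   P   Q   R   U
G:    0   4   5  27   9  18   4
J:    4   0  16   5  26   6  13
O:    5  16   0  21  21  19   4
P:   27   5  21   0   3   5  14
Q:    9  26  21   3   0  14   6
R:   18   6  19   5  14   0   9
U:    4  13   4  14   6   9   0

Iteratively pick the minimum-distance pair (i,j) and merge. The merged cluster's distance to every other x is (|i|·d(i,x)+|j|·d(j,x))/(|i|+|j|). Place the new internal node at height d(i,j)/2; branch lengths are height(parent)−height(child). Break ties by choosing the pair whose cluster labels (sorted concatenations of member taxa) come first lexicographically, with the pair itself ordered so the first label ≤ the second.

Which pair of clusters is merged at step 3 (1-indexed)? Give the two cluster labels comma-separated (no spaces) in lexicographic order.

iteration 1: select P,Q (d=3); attach at lengths (3/2, 3/2); label the merged cluster PQ
  updated: d(G,PQ)=18, d(J,PQ)=31/2, d(O,PQ)=21, d(PQ,R)=19/2, d(PQ,U)=10
iteration 2: select G,J (d=4); attach at lengths (2, 2); label the merged cluster GJ
  updated: d(GJ,O)=21/2, d(GJ,PQ)=67/4, d(GJ,R)=12, d(GJ,U)=17/2
iteration 3: select O,U (d=4); attach at lengths (2, 2); label the merged cluster OU
  updated: d(GJ,OU)=19/2, d(OU,PQ)=31/2, d(OU,R)=14
iteration 4: select GJ,OU (d=19/2); attach at lengths (11/4, 11/4); label the merged cluster GJOU
  updated: d(GJOU,PQ)=129/8, d(GJOU,R)=13
iteration 5: select PQ,R (d=19/2); attach at lengths (13/4, 19/4); label the merged cluster PQR
  updated: d(GJOU,PQR)=181/12
iteration 6: select GJOU,PQR (d=181/12); attach at lengths (67/24, 67/24); label the merged cluster GJOPQRU
final tree: (((G:2,J:2):11/4,(O:2,U:2):11/4):67/24,((P:3/2,Q:3/2):13/4,R:19/4):67/24)
total length: 361/12

O,U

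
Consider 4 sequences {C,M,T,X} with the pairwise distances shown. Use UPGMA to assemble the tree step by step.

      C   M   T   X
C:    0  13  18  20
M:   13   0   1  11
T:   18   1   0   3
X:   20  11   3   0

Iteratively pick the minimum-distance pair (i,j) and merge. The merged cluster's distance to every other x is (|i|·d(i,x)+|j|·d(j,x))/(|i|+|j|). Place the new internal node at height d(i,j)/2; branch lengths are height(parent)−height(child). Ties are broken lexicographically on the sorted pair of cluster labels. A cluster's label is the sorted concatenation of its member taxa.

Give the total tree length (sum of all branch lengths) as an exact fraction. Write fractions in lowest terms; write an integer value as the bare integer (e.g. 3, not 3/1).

step 1: merge (M,T) at d=1; branch lengths M→1/2, T→1/2; new cluster MT
  updated: d(C,MT)=31/2, d(MT,X)=7
step 2: merge (MT,X) at d=7; branch lengths MT→3, X→7/2; new cluster MTX
  updated: d(C,MTX)=17
step 3: merge (C,MTX) at d=17; branch lengths C→17/2, MTX→5; new cluster CMTX
final tree: (C:17/2,((M:1/2,T:1/2):3,X:7/2):5)
total length: 21

21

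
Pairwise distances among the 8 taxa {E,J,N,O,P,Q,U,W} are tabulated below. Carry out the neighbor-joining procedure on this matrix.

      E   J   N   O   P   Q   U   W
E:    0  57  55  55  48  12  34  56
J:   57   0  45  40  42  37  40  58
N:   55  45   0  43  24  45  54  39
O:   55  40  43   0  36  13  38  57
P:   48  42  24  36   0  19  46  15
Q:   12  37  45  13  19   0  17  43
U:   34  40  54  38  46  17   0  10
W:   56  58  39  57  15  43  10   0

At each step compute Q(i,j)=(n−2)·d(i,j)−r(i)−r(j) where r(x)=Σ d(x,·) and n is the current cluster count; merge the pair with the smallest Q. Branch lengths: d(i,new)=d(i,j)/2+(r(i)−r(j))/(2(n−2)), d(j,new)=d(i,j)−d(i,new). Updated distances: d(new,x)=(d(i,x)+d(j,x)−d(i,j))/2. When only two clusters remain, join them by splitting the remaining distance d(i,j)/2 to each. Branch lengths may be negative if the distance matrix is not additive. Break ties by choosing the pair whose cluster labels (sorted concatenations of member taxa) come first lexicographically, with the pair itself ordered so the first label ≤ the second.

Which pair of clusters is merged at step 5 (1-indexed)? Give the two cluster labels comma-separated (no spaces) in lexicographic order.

1. join U+W (d=10, Q=-457) ⇒ UW; edges |U|=7/4, |W|=33/4
  updated: d(E,UW)=40, d(J,UW)=44, d(N,UW)=83/2, d(O,UW)=85/2, d(P,UW)=51/2, d(Q,UW)=25
2. join E+Q (d=12, Q=-358) ⇒ EQ; edges |E|=88/5, |Q|=-28/5
  updated: d(EQ,J)=41, d(EQ,N)=44, d(EQ,O)=28, d(EQ,P)=55/2, d(EQ,UW)=53/2
3. join N+P (d=24, Q=-513/2) ⇒ NP; edges |N|=277/16, |P|=107/16
  updated: d(EQ,NP)=95/4, d(J,NP)=63/2, d(NP,O)=55/2, d(NP,UW)=43/2
4. join J+O (d=40, Q=-349/2) ⇒ JO; edges |J|=277/12, |O|=203/12
  updated: d(EQ,JO)=29/2, d(JO,NP)=19/2, d(JO,UW)=93/4
5. join EQ+JO (d=29/2, Q=-83) ⇒ EJOQ; edges |EQ|=93/8, |JO|=23/8
  updated: d(EJOQ,NP)=75/8, d(EJOQ,UW)=141/8
6. join EJOQ+NP (d=75/8, Q=-97/2) ⇒ EJNOPQ; edges |EJOQ|=11/4, |NP|=53/8
  updated: d(EJNOPQ,UW)=119/8
7. join EJNOPQ+UW (d=119/8) ⇒ EJNOPQUW; edges |EJNOPQ|=119/16, |UW|=119/16
final tree: ((((E:88/5,Q:-28/5):93/8,(J:277/12,O:203/12):23/8):11/4,(N:277/16,P:107/16):53/8):119/16,(U:7/4,W:33/4):119/16)
total length: 499/4

EQ,JO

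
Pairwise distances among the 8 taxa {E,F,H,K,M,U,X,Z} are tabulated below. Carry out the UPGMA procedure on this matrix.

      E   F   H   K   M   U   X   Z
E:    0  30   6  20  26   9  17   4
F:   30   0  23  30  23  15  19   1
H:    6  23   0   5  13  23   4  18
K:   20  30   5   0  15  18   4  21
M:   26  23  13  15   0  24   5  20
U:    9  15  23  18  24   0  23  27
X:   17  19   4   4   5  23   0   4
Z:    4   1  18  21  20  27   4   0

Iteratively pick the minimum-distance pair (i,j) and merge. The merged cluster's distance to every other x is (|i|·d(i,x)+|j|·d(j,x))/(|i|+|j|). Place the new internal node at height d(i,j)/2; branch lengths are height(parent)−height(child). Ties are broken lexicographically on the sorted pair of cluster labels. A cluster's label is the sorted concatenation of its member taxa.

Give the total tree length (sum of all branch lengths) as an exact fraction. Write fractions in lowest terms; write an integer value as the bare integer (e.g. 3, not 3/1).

703/16

step 1: merge (F,Z) at d=1; branch lengths F→1/2, Z→1/2; new cluster FZ
  updated: d(E,FZ)=17, d(FZ,H)=41/2, d(FZ,K)=51/2, d(FZ,M)=43/2, d(FZ,U)=21, d(FZ,X)=23/2
step 2: merge (H,X) at d=4; branch lengths H→2, X→2; new cluster HX
  updated: d(E,HX)=23/2, d(FZ,HX)=16, d(HX,K)=9/2, d(HX,M)=9, d(HX,U)=23
step 3: merge (HX,K) at d=9/2; branch lengths HX→1/4, K→9/4; new cluster HKX
  updated: d(E,HKX)=43/3, d(FZ,HKX)=115/6, d(HKX,M)=11, d(HKX,U)=64/3
step 4: merge (E,U) at d=9; branch lengths E→9/2, U→9/2; new cluster EU
  updated: d(EU,FZ)=19, d(EU,HKX)=107/6, d(EU,M)=25
step 5: merge (HKX,M) at d=11; branch lengths HKX→13/4, M→11/2; new cluster HKMX
  updated: d(EU,HKMX)=157/8, d(FZ,HKMX)=79/4
step 6: merge (EU,FZ) at d=19; branch lengths EU→5, FZ→9; new cluster EFUZ
  updated: d(EFUZ,HKMX)=315/16
step 7: merge (EFUZ,HKMX) at d=315/16; branch lengths EFUZ→11/32, HKMX→139/32; new cluster EFHKMUXZ
final tree: (((E:9/2,U:9/2):5,(F:1/2,Z:1/2):9):11/32,(((H:2,X:2):1/4,K:9/4):13/4,M:11/2):139/32)
total length: 703/16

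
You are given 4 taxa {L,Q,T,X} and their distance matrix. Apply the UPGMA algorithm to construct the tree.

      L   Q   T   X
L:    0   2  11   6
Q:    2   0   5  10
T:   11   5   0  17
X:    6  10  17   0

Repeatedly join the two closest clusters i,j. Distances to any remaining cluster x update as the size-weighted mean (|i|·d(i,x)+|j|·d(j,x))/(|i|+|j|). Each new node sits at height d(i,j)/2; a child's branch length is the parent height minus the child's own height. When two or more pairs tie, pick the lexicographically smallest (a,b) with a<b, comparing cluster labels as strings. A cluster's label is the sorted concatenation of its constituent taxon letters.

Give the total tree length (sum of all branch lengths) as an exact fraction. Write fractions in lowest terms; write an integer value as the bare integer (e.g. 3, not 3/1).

16

iteration 1: select L,Q (d=2); attach at lengths (1, 1); label the merged cluster LQ
  updated: d(LQ,T)=8, d(LQ,X)=8
iteration 2: select LQ,T (d=8); attach at lengths (3, 4); label the merged cluster LQT
  updated: d(LQT,X)=11
iteration 3: select LQT,X (d=11); attach at lengths (3/2, 11/2); label the merged cluster LQTX
final tree: (((L:1,Q:1):3,T:4):3/2,X:11/2)
total length: 16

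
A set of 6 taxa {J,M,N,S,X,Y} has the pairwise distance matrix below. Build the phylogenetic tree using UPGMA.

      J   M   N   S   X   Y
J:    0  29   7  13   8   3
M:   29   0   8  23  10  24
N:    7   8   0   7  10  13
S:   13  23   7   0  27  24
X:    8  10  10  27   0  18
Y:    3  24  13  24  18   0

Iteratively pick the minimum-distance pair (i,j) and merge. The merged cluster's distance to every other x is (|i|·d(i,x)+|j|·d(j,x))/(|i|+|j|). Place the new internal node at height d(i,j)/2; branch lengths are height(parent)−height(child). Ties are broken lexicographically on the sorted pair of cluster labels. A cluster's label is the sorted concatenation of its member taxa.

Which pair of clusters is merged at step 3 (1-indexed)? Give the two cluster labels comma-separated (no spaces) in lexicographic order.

step 1: merge (J,Y) at d=3; branch lengths J→3/2, Y→3/2; new cluster JY
  updated: d(JY,M)=53/2, d(JY,N)=10, d(JY,S)=37/2, d(JY,X)=13
step 2: merge (N,S) at d=7; branch lengths N→7/2, S→7/2; new cluster NS
  updated: d(JY,NS)=57/4, d(M,NS)=31/2, d(NS,X)=37/2
step 3: merge (M,X) at d=10; branch lengths M→5, X→5; new cluster MX
  updated: d(JY,MX)=79/4, d(MX,NS)=17
step 4: merge (JY,NS) at d=57/4; branch lengths JY→45/8, NS→29/8; new cluster JNSY
  updated: d(JNSY,MX)=147/8
step 5: merge (JNSY,MX) at d=147/8; branch lengths JNSY→33/16, MX→67/16; new cluster JMNSXY
final tree: (((J:3/2,Y:3/2):45/8,(N:7/2,S:7/2):29/8):33/16,(M:5,X:5):67/16)
total length: 71/2

M,X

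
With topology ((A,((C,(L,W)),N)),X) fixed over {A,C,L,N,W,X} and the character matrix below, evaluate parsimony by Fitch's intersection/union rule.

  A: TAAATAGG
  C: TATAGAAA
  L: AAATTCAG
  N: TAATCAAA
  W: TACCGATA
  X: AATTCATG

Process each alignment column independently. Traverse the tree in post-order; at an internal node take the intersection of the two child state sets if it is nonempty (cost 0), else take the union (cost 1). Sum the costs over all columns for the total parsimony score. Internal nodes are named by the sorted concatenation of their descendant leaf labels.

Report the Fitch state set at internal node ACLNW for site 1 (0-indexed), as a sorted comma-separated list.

LW@0: {A} ∪ {T} = {A,T} (union, +1)
CLW@0: {T} ∩ {A,T} = {T} (intersection, +0)
CLNW@0: {T} ∩ {T} = {T} (intersection, +0)
ACLNW@0: {T} ∩ {T} = {T} (intersection, +0)
ACLNWX@0: {T} ∪ {A} = {A,T} (union, +1)
LW@1: {A} ∩ {A} = {A} (intersection, +0)
CLW@1: {A} ∩ {A} = {A} (intersection, +0)
CLNW@1: {A} ∩ {A} = {A} (intersection, +0)
ACLNW@1: {A} ∩ {A} = {A} (intersection, +0)
ACLNWX@1: {A} ∩ {A} = {A} (intersection, +0)
LW@2: {A} ∪ {C} = {A,C} (union, +1)
CLW@2: {T} ∪ {A,C} = {A,C,T} (union, +1)
CLNW@2: {A,C,T} ∩ {A} = {A} (intersection, +0)
ACLNW@2: {A} ∩ {A} = {A} (intersection, +0)
ACLNWX@2: {A} ∪ {T} = {A,T} (union, +1)
LW@3: {T} ∪ {C} = {C,T} (union, +1)
CLW@3: {A} ∪ {C,T} = {A,C,T} (union, +1)
CLNW@3: {A,C,T} ∩ {T} = {T} (intersection, +0)
ACLNW@3: {A} ∪ {T} = {A,T} (union, +1)
ACLNWX@3: {A,T} ∩ {T} = {T} (intersection, +0)
LW@4: {T} ∪ {G} = {G,T} (union, +1)
CLW@4: {G} ∩ {G,T} = {G} (intersection, +0)
CLNW@4: {G} ∪ {C} = {C,G} (union, +1)
ACLNW@4: {T} ∪ {C,G} = {C,G,T} (union, +1)
ACLNWX@4: {C,G,T} ∩ {C} = {C} (intersection, +0)
LW@5: {C} ∪ {A} = {A,C} (union, +1)
CLW@5: {A} ∩ {A,C} = {A} (intersection, +0)
CLNW@5: {A} ∩ {A} = {A} (intersection, +0)
ACLNW@5: {A} ∩ {A} = {A} (intersection, +0)
ACLNWX@5: {A} ∩ {A} = {A} (intersection, +0)
LW@6: {A} ∪ {T} = {A,T} (union, +1)
CLW@6: {A} ∩ {A,T} = {A} (intersection, +0)
CLNW@6: {A} ∩ {A} = {A} (intersection, +0)
ACLNW@6: {G} ∪ {A} = {A,G} (union, +1)
ACLNWX@6: {A,G} ∪ {T} = {A,G,T} (union, +1)
LW@7: {G} ∪ {A} = {A,G} (union, +1)
CLW@7: {A} ∩ {A,G} = {A} (intersection, +0)
CLNW@7: {A} ∩ {A} = {A} (intersection, +0)
ACLNW@7: {G} ∪ {A} = {A,G} (union, +1)
ACLNWX@7: {A,G} ∩ {G} = {G} (intersection, +0)
per-site changes: [2, 0, 3, 3, 3, 1, 3, 2]; total = 17

A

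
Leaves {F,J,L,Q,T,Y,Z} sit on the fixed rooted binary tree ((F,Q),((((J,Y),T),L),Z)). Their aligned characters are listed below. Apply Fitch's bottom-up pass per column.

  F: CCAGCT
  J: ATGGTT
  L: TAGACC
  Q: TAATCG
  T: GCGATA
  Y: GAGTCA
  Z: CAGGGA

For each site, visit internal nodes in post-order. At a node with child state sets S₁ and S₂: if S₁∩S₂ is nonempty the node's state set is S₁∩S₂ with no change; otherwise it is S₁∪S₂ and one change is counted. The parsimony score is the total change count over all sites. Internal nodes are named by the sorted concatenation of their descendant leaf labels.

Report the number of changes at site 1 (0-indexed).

3

[col 0] FQ: children F:{C}, Q:{T} ∪→ {C,T}; cost 1
[col 0] JY: children J:{A}, Y:{G} ∪→ {A,G}; cost 1
[col 0] JTY: children JY:{A,G}, T:{G} ∩→ {G}; cost 0
[col 0] JLTY: children JTY:{G}, L:{T} ∪→ {G,T}; cost 1
[col 0] JLTYZ: children JLTY:{G,T}, Z:{C} ∪→ {C,G,T}; cost 1
[col 0] FJLQTYZ: children FQ:{C,T}, JLTYZ:{C,G,T} ∩→ {C,T}; cost 0
[col 1] FQ: children F:{C}, Q:{A} ∪→ {A,C}; cost 1
[col 1] JY: children J:{T}, Y:{A} ∪→ {A,T}; cost 1
[col 1] JTY: children JY:{A,T}, T:{C} ∪→ {A,C,T}; cost 1
[col 1] JLTY: children JTY:{A,C,T}, L:{A} ∩→ {A}; cost 0
[col 1] JLTYZ: children JLTY:{A}, Z:{A} ∩→ {A}; cost 0
[col 1] FJLQTYZ: children FQ:{A,C}, JLTYZ:{A} ∩→ {A}; cost 0
[col 2] FQ: children F:{A}, Q:{A} ∩→ {A}; cost 0
[col 2] JY: children J:{G}, Y:{G} ∩→ {G}; cost 0
[col 2] JTY: children JY:{G}, T:{G} ∩→ {G}; cost 0
[col 2] JLTY: children JTY:{G}, L:{G} ∩→ {G}; cost 0
[col 2] JLTYZ: children JLTY:{G}, Z:{G} ∩→ {G}; cost 0
[col 2] FJLQTYZ: children FQ:{A}, JLTYZ:{G} ∪→ {A,G}; cost 1
[col 3] FQ: children F:{G}, Q:{T} ∪→ {G,T}; cost 1
[col 3] JY: children J:{G}, Y:{T} ∪→ {G,T}; cost 1
[col 3] JTY: children JY:{G,T}, T:{A} ∪→ {A,G,T}; cost 1
[col 3] JLTY: children JTY:{A,G,T}, L:{A} ∩→ {A}; cost 0
[col 3] JLTYZ: children JLTY:{A}, Z:{G} ∪→ {A,G}; cost 1
[col 3] FJLQTYZ: children FQ:{G,T}, JLTYZ:{A,G} ∩→ {G}; cost 0
[col 4] FQ: children F:{C}, Q:{C} ∩→ {C}; cost 0
[col 4] JY: children J:{T}, Y:{C} ∪→ {C,T}; cost 1
[col 4] JTY: children JY:{C,T}, T:{T} ∩→ {T}; cost 0
[col 4] JLTY: children JTY:{T}, L:{C} ∪→ {C,T}; cost 1
[col 4] JLTYZ: children JLTY:{C,T}, Z:{G} ∪→ {C,G,T}; cost 1
[col 4] FJLQTYZ: children FQ:{C}, JLTYZ:{C,G,T} ∩→ {C}; cost 0
[col 5] FQ: children F:{T}, Q:{G} ∪→ {G,T}; cost 1
[col 5] JY: children J:{T}, Y:{A} ∪→ {A,T}; cost 1
[col 5] JTY: children JY:{A,T}, T:{A} ∩→ {A}; cost 0
[col 5] JLTY: children JTY:{A}, L:{C} ∪→ {A,C}; cost 1
[col 5] JLTYZ: children JLTY:{A,C}, Z:{A} ∩→ {A}; cost 0
[col 5] FJLQTYZ: children FQ:{G,T}, JLTYZ:{A} ∪→ {A,G,T}; cost 1
per-site changes: [4, 3, 1, 4, 3, 4]; total = 19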